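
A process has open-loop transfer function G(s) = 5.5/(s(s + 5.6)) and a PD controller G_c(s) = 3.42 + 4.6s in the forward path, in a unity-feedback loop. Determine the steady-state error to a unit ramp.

0.298

The loop has one pole at the origin (type 1). Velocity error constant K_v = lim_{s→0} s·G_c(s)G(s) = 3.42·5.5/5.6 = 3.359.
Steady-state error to a unit ramp: e_ss = 1/K_v = 0.298.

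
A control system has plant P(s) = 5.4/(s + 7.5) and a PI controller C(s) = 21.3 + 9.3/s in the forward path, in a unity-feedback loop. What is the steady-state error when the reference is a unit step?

The open loop C(s)P(s) has a pole at the origin (type 1), so the static position error constant is infinite and e_ss = 1/(1+∞) = 0.

0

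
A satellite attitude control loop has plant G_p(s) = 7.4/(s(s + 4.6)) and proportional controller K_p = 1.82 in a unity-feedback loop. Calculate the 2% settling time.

T_s ≈ 1.74 s

From 1 + K_pG_p(s) = 0: s² + 4.6s + 13.47 = 0 ⇒ ω_n = 3.67, ζ = 0.6267.
2% settling time T_s ≈ 4/(ζω_n) = 4/2.3 = 1.74 s.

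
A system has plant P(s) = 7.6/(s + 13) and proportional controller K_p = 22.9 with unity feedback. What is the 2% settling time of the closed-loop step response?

Closed-loop transfer function: T(s) = K_p·P(s)/(1 + K_p·P(s)) = 174/(s + 13 + 174) = 174/(s + 187).
Time constant τ = 1/187 = 0.005346 s, so the 2% settling time is about 4τ = 0.0214 s.

T_s ≈ 0.0214 s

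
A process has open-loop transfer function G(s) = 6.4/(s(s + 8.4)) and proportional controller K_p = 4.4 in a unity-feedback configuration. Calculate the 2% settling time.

Closed-loop characteristic equation: s² + 8.4s + 28.16 = 0, so ω_n = 5.307 rad/s and ζ = 8.4/(2·5.307) = 0.7915.
2% settling time T_s ≈ 4/(ζω_n) = 4/4.2 = 0.952 s.

T_s ≈ 0.952 s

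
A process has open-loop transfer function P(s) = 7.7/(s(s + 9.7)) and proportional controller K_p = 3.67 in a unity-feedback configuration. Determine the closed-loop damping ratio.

1 + K_p·P(s) = 0 gives s² + 9.7s + 28.26 = 0.
So ω_n² = 28.26 ⇒ ω_n = 5.316 rad/s, and ζ = 9.7/(2ω_n) = 0.912.

ζ = 0.912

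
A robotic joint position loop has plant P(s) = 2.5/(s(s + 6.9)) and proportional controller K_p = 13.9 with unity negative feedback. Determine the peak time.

The closed-loop denominator s² + 6.9s + 34.75 gives ω_n = √34.75 = 5.895 and ζ = 6.9/(2ω_n) = 0.5853.
Damped frequency ω_d = ω_n√(1−ζ²) = 4.78 rad/s, so peak time T_p = π/ω_d = 0.657 s.

T_p = 0.657 s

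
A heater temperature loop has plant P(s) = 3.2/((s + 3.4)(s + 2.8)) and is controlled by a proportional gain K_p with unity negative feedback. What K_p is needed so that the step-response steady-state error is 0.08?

K_p = 34.2

The loop is type 0, so e_ss(step) = 1/(1 + K_pos) with K_pos = K_p·P(0).
P(0) = 0.3361. Require 1/(1 + K_p·0.3361) = 0.08, so 1 + 0.3361·K_p = 12.5.
K_p = (12.5 − 1)/0.3361 = 34.2.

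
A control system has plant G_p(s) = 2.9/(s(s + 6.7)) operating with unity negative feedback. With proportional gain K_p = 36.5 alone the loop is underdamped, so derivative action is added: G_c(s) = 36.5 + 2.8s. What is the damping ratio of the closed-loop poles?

ζ = 0.72

Forward path: (36.5 + 2.8s)·2.9/(s(s+6.7)). The closed-loop characteristic equation is s² + (6.7 + 2.9·2.8)s + 2.9·36.5 = 0.
That is s² + 14.82s + 105.8 = 0, so ω_n = 10.29 rad/s and ζ = 14.82/(2·10.29) = 0.7202.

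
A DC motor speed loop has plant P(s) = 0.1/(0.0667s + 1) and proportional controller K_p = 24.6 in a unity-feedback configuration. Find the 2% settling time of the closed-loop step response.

T_s ≈ 0.0771 s

Closed loop: T(s) = K_p·P/(1+K_p·P) = 2.46/(0.0667s + 1 + 2.46), with pole at s = −(1 + 2.46)/0.0667 = −51.87.
τ = 1/51.87 = 0.01928 s, so 2% settling time ≈ 4τ = 0.0771 s.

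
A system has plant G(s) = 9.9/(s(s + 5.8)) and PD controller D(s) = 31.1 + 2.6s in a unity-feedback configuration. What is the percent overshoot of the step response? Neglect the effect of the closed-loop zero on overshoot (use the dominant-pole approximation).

0.16%

Forward path: (31.1 + 2.6s)·9.9/(s(s+5.8)). The closed-loop characteristic equation is s² + (5.8 + 9.9·2.6)s + 9.9·31.1 = 0.
That is s² + 31.54s + 307.9 = 0, so ω_n = 17.55 rad/s and ζ = 31.54/(2·17.55) = 0.8987.
%OS = 100·exp(−πζ/√(1−ζ²)) = 0.16%.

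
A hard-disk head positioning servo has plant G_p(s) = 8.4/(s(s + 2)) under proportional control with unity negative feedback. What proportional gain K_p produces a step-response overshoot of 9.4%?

From %OS = 100·exp(−πζ/√(1−ζ²)) = 9.4%, ζ = −ln(0.094)/√(π²+ln²(0.094)) = 0.6013.
Characteristic equation s² + 2s + 8.4K_p = 0 gives ζ = 2/(2√(8.4K_p)).
Setting ζ = 0.6013: √(8.4K_p) = 2/(2·0.6013) = 1.663, so K_p = 2.765/8.4 = 0.329.

K_p = 0.329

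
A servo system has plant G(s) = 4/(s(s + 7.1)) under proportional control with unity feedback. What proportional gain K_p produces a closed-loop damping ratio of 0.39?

Closed-loop characteristic equation: s² + 7.1s + K_p·4 = 0.
So ω_n = √(4K_p) and 2ζω_n = 7.1, giving ζ = 7.1/(2√(4K_p)).
Setting ζ = 0.39: √(4K_p) = 7.1/(2·0.39) = 9.103, so K_p = 82.86/4 = 20.7.

K_p = 20.7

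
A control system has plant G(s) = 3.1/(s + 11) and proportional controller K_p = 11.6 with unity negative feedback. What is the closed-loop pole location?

Closed-loop transfer function: T(s) = K_p·G(s)/(1 + K_p·G(s)) = 35.96/(s + 11 + 35.96) = 35.96/(s + 46.96).
The closed-loop pole is at s = −46.96.

s = -46.96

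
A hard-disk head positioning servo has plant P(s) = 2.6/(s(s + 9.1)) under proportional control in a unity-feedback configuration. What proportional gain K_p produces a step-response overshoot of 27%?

From %OS = 100·exp(−πζ/√(1−ζ²)) = 27%, ζ = −ln(0.27)/√(π²+ln²(0.27)) = 0.3847.
Characteristic equation s² + 9.1s + 2.6K_p = 0 gives ζ = 9.1/(2√(2.6K_p)).
Setting ζ = 0.3847: √(2.6K_p) = 9.1/(2·0.3847) = 11.83, so K_p = 139.9/2.6 = 53.8.

K_p = 53.8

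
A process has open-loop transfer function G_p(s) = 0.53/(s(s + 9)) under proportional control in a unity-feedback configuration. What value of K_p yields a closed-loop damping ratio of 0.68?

K_p = 82.6

Closed-loop characteristic equation: s² + 9s + K_p·0.53 = 0.
So ω_n = √(0.53K_p) and 2ζω_n = 9, giving ζ = 9/(2√(0.53K_p)).
Setting ζ = 0.68: √(0.53K_p) = 9/(2·0.68) = 6.618, so K_p = 43.79/0.53 = 82.6.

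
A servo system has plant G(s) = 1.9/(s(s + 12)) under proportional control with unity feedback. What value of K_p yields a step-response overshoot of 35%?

From %OS = 100·exp(−πζ/√(1−ζ²)) = 35%, ζ = −ln(0.35)/√(π²+ln²(0.35)) = 0.3169.
Characteristic equation s² + 12s + 1.9K_p = 0 gives ζ = 12/(2√(1.9K_p)).
Setting ζ = 0.3169: √(1.9K_p) = 12/(2·0.3169) = 18.93, so K_p = 358.4/1.9 = 189.

K_p = 189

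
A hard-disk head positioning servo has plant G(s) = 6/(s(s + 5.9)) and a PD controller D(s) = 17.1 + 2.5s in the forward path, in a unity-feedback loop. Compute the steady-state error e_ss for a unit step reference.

The open loop D(s)G(s) has a pole at the origin (type 1), so the static position error constant is infinite and e_ss = 1/(1+∞) = 0.

0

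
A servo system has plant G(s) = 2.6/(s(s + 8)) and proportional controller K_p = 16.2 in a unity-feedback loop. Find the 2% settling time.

From 1 + K_pG(s) = 0: s² + 8s + 42.12 = 0 ⇒ ω_n = 6.49, ζ = 0.6163.
2% settling time T_s ≈ 4/(ζω_n) = 4/4 = 1 s.

T_s ≈ 1 s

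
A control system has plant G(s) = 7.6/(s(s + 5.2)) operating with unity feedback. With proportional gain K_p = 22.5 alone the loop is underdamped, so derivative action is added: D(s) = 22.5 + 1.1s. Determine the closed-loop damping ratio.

ζ = 0.518

Forward path: (22.5 + 1.1s)·7.6/(s(s+5.2)). The closed-loop characteristic equation is s² + (5.2 + 7.6·1.1)s + 7.6·22.5 = 0.
That is s² + 13.56s + 171 = 0, so ω_n = 13.08 rad/s and ζ = 13.56/(2·13.08) = 0.5185.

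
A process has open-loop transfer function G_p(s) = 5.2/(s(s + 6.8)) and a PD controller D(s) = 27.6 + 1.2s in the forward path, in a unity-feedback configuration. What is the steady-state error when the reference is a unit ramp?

0.0474

The loop has one pole at the origin (type 1). Velocity error constant K_v = lim_{s→0} s·D(s)G_p(s) = 27.6·5.2/6.8 = 21.11.
Steady-state error to a unit ramp: e_ss = 1/K_v = 0.0474.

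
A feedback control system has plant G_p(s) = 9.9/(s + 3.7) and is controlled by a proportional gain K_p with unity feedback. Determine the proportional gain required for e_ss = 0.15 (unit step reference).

The loop is type 0, so e_ss(step) = 1/(1 + K_pos) with K_pos = K_p·G_p(0).
G_p(0) = 2.676. Require 1/(1 + K_p·2.676) = 0.15, so 1 + 2.676·K_p = 6.667.
K_p = (6.667 − 1)/2.676 = 2.12.

K_p = 2.12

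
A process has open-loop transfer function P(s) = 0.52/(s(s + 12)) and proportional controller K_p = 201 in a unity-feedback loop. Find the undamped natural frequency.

ω_n = 10.2 rad/s

1 + K_p·P(s) = 0 gives s² + 12s + 104.5 = 0.
Matching s² + 2ζω_n s + ω_n²: ω_n = √104.5 = 10.22 rad/s and 2ζω_n = 12, so ζ = 12/(2·10.22) = 0.587.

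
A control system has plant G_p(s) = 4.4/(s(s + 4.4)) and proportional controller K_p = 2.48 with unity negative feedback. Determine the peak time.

From 1 + K_pG_p(s) = 0: s² + 4.4s + 10.91 = 0 ⇒ ω_n = 3.303, ζ = 0.666.
Damped frequency ω_d = ω_n√(1−ζ²) = 2.464 rad/s, so peak time T_p = π/ω_d = 1.27 s.

T_p = 1.27 s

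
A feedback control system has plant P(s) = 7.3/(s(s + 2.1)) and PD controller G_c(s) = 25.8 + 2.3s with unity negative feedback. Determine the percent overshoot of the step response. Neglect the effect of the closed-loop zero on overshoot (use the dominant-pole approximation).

5.08%

Forward path: (25.8 + 2.3s)·7.3/(s(s+2.1)). The closed-loop characteristic equation is s² + (2.1 + 7.3·2.3)s + 7.3·25.8 = 0.
That is s² + 18.89s + 188.3 = 0, so ω_n = 13.72 rad/s and ζ = 18.89/(2·13.72) = 0.6882.
%OS = 100·exp(−πζ/√(1−ζ²)) = 5.08%.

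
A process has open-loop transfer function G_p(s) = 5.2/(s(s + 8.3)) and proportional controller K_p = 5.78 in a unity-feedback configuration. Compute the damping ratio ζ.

ζ = 0.757

1 + K_p·G_p(s) = 0 gives s² + 8.3s + 30.06 = 0.
Matching s² + 2ζω_n s + ω_n²: ω_n = √30.06 = 5.482 rad/s and 2ζω_n = 8.3, so ζ = 8.3/(2·5.482) = 0.757.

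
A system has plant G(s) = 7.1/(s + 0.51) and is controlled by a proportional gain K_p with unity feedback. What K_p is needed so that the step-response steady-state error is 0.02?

For a type-0 loop with proportional control, e_ss = 1/(1 + K_p·G(0)).
G(0) = 13.92. Require 1/(1 + K_p·13.92) = 0.02, so 1 + 13.92·K_p = 50.
K_p = (50 − 1)/13.92 = 3.52.

K_p = 3.52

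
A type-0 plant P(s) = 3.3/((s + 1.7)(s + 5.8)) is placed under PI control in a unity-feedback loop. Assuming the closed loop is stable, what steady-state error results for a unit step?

0

The PI controller's integrator makes the forward path type 1, so e_ss to a step is zero.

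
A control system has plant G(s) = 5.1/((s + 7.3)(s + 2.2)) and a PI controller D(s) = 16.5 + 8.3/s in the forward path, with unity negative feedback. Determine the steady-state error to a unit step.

0

The open loop D(s)G(s) has a pole at the origin (type 1), so the static position error constant is infinite and e_ss = 1/(1+∞) = 0.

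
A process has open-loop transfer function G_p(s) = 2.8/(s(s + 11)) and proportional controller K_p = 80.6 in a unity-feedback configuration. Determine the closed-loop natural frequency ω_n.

ω_n = 15 rad/s

1 + K_p·G_p(s) = 0 gives s² + 11s + 225.7 = 0.
So ω_n² = 225.7 ⇒ ω_n = 15.02 rad/s, and ζ = 11/(2ω_n) = 0.366.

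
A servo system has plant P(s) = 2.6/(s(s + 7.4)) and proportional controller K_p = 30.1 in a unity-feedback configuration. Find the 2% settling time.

Closed-loop characteristic equation: s² + 7.4s + 78.26 = 0, so ω_n = 8.846 rad/s and ζ = 7.4/(2·8.846) = 0.4182.
2% settling time T_s ≈ 4/(ζω_n) = 4/3.7 = 1.08 s.

T_s ≈ 1.08 s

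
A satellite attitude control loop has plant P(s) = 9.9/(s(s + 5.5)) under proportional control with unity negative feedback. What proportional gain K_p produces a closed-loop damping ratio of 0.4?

Closed-loop characteristic equation: s² + 5.5s + K_p·9.9 = 0.
So ω_n = √(9.9K_p) and 2ζω_n = 5.5, giving ζ = 5.5/(2√(9.9K_p)).
Setting ζ = 0.4: √(9.9K_p) = 5.5/(2·0.4) = 6.875, so K_p = 47.27/9.9 = 4.77.

K_p = 4.77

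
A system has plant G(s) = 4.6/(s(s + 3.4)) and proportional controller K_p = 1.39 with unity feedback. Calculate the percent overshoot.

5.77%

From 1 + K_pG(s) = 0: s² + 3.4s + 6.394 = 0 ⇒ ω_n = 2.529, ζ = 0.6723.
%OS = 100·exp(−πζ/√(1−ζ²)) = 100·exp(−π·0.6723/√0.548) = 5.77%.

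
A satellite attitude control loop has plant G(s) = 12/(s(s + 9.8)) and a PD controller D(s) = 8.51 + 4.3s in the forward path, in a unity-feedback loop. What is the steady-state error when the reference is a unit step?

0

The open loop D(s)G(s) has a pole at the origin (type 1), so the static position error constant is infinite and e_ss = 1/(1+∞) = 0.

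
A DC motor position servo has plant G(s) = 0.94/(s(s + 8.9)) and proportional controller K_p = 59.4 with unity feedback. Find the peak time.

From 1 + K_pG(s) = 0: s² + 8.9s + 55.84 = 0 ⇒ ω_n = 7.472, ζ = 0.5955.
Damped frequency ω_d = ω_n√(1−ζ²) = 6.003 rad/s, so peak time T_p = π/ω_d = 0.523 s.

T_p = 0.523 s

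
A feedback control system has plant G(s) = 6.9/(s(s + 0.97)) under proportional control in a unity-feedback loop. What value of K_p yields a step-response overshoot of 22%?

K_p = 0.181

From %OS = 100·exp(−πζ/√(1−ζ²)) = 22%, ζ = −ln(0.22)/√(π²+ln²(0.22)) = 0.4342.
Characteristic equation s² + 0.97s + 6.9K_p = 0 gives ζ = 0.97/(2√(6.9K_p)).
Setting ζ = 0.4342: √(6.9K_p) = 0.97/(2·0.4342) = 1.117, so K_p = 1.248/6.9 = 0.181.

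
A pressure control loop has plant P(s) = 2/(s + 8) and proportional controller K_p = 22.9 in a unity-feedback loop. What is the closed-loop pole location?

Closed-loop transfer function: T(s) = K_p·P(s)/(1 + K_p·P(s)) = 45.8/(s + 8 + 45.8) = 45.8/(s + 53.8).
The closed-loop pole is at s = −53.8.

s = -53.8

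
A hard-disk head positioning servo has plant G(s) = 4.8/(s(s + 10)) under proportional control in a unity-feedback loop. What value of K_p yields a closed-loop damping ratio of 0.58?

K_p = 15.5

Closed-loop characteristic equation: s² + 10s + K_p·4.8 = 0.
So ω_n = √(4.8K_p) and 2ζω_n = 10, giving ζ = 10/(2√(4.8K_p)).
Setting ζ = 0.58: √(4.8K_p) = 10/(2·0.58) = 8.621, so K_p = 74.32/4.8 = 15.5.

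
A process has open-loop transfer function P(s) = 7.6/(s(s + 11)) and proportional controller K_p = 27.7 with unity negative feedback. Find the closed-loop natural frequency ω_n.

ω_n = 14.5 rad/s

1 + K_p·P(s) = 0 gives s² + 11s + 210.5 = 0.
Matching s² + 2ζω_n s + ω_n²: ω_n = √210.5 = 14.51 rad/s and 2ζω_n = 11, so ζ = 11/(2·14.51) = 0.379.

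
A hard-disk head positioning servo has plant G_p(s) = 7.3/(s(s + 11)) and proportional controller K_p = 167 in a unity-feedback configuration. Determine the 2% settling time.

T_s ≈ 0.727 s

From 1 + K_pG_p(s) = 0: s² + 11s + 1219 = 0 ⇒ ω_n = 34.92, ζ = 0.1575.
2% settling time T_s ≈ 4/(ζω_n) = 4/5.5 = 0.727 s.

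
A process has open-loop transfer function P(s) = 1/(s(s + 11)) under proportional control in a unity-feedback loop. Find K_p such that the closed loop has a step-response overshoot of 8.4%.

K_p = 78.9

From %OS = 100·exp(−πζ/√(1−ζ²)) = 8.4%, ζ = −ln(0.084)/√(π²+ln²(0.084)) = 0.6191.
Characteristic equation s² + 11s + 1K_p = 0 gives ζ = 11/(2√(1K_p)).
Setting ζ = 0.6191: √(1K_p) = 11/(2·0.6191) = 8.883, so K_p = 78.91/1 = 78.9.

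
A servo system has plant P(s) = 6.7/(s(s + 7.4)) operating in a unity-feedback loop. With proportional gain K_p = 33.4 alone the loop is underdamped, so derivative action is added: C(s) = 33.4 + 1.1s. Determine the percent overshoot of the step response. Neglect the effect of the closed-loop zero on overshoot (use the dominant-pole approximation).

16.8%

Forward path: (33.4 + 1.1s)·6.7/(s(s+7.4)). The closed-loop characteristic equation is s² + (7.4 + 6.7·1.1)s + 6.7·33.4 = 0.
That is s² + 14.77s + 223.8 = 0, so ω_n = 14.96 rad/s and ζ = 14.77/(2·14.96) = 0.4937.
%OS = 100·exp(−πζ/√(1−ζ²)) = 16.8%.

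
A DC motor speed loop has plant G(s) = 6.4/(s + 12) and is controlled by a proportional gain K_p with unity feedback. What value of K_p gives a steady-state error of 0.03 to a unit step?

K_p = 60.6

Steady-state error for a unit step on this type-0 loop is 1/(1 + K_p·G(0)).
G(0) = 0.5333. Require 1/(1 + K_p·0.5333) = 0.03, so 1 + 0.5333·K_p = 33.33.
K_p = (33.33 − 1)/0.5333 = 60.6.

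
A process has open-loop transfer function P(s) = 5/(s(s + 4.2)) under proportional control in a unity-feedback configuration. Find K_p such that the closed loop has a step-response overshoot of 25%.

K_p = 5.41

From %OS = 100·exp(−πζ/√(1−ζ²)) = 25%, ζ = −ln(0.25)/√(π²+ln²(0.25)) = 0.4037.
Characteristic equation s² + 4.2s + 5K_p = 0 gives ζ = 4.2/(2√(5K_p)).
Setting ζ = 0.4037: √(5K_p) = 4.2/(2·0.4037) = 5.202, so K_p = 27.06/5 = 5.41.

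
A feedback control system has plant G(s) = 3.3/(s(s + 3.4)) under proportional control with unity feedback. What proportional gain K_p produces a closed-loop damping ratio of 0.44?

Closed-loop characteristic equation: s² + 3.4s + K_p·3.3 = 0.
So ω_n = √(3.3K_p) and 2ζω_n = 3.4, giving ζ = 3.4/(2√(3.3K_p)).
Setting ζ = 0.44: √(3.3K_p) = 3.4/(2·0.44) = 3.864, so K_p = 14.93/3.3 = 4.52.

K_p = 4.52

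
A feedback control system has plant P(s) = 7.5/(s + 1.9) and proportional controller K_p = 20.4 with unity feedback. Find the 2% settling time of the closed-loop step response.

T_s ≈ 0.0258 s

Closed-loop transfer function: T(s) = K_p·P(s)/(1 + K_p·P(s)) = 153/(s + 1.9 + 153) = 153/(s + 154.9).
Time constant τ = 1/154.9 = 0.006456 s, so the 2% settling time is about 4τ = 0.0258 s.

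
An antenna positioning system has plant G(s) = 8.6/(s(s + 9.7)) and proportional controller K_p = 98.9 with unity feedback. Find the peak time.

Closed-loop characteristic equation: s² + 9.7s + 850.5 = 0, so ω_n = 29.16 rad/s and ζ = 9.7/(2·29.16) = 0.1663.
Damped frequency ω_d = ω_n√(1−ζ²) = 28.76 rad/s, so peak time T_p = π/ω_d = 0.109 s.

T_p = 0.109 s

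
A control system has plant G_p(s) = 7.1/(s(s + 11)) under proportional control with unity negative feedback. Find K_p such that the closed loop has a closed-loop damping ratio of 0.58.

Closed-loop characteristic equation: s² + 11s + K_p·7.1 = 0.
So ω_n = √(7.1K_p) and 2ζω_n = 11, giving ζ = 11/(2√(7.1K_p)).
Setting ζ = 0.58: √(7.1K_p) = 11/(2·0.58) = 9.483, so K_p = 89.92/7.1 = 12.7.

K_p = 12.7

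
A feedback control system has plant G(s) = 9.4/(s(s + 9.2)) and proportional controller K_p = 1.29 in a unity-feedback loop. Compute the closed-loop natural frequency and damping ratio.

1 + K_p·G(s) = 0 gives s² + 9.2s + 12.13 = 0.
So ω_n² = 12.13 ⇒ ω_n = 3.482 rad/s, and ζ = 9.2/(2ω_n) = 1.32.

ω_n = 3.48 rad/s, ζ = 1.32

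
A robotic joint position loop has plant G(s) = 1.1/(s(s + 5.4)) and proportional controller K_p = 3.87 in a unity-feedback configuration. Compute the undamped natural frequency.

The closed-loop denominator is s(s+5.4) + 3.87·1.1 = s² + 5.4s + 4.257.
So ω_n² = 4.257 ⇒ ω_n = 2.063 rad/s, and ζ = 5.4/(2ω_n) = 1.31.

ω_n = 2.06 rad/s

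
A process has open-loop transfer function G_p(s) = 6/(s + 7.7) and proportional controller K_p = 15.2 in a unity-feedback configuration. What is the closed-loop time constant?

τ = 0.0101 s

Closed-loop transfer function: T(s) = K_p·G_p(s)/(1 + K_p·G_p(s)) = 91.2/(s + 7.7 + 91.2) = 91.2/(s + 98.9).
Time constant τ = 1/98.9 = 0.0101 s.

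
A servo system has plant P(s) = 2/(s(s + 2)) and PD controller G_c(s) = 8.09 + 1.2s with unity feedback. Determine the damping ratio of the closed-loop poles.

Forward path: (8.09 + 1.2s)·2/(s(s+2)). The closed-loop characteristic equation is s² + (2 + 2·1.2)s + 2·8.09 = 0.
That is s² + 4.4s + 16.18 = 0, so ω_n = 4.022 rad/s and ζ = 4.4/(2·4.022) = 0.5469.

ζ = 0.547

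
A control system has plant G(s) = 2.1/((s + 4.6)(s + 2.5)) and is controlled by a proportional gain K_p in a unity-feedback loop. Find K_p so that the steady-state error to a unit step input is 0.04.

K_p = 131

Steady-state error for a unit step on this type-0 loop is 1/(1 + K_p·G(0)).
G(0) = 0.1826. Require 1/(1 + K_p·0.1826) = 0.04, so 1 + 0.1826·K_p = 25.
K_p = (25 − 1)/0.1826 = 131.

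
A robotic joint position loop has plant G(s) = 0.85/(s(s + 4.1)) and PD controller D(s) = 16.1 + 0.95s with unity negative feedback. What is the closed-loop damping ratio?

Forward path: (16.1 + 0.95s)·0.85/(s(s+4.1)). The closed-loop characteristic equation is s² + (4.1 + 0.85·0.95)s + 0.85·16.1 = 0.
That is s² + 4.907s + 13.69 = 0, so ω_n = 3.699 rad/s and ζ = 4.907/(2·3.699) = 0.6633.

ζ = 0.663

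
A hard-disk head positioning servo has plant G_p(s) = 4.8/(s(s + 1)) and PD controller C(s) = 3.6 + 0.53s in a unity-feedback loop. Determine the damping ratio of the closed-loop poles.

ζ = 0.426

Forward path: (3.6 + 0.53s)·4.8/(s(s+1)). The closed-loop characteristic equation is s² + (1 + 4.8·0.53)s + 4.8·3.6 = 0.
That is s² + 3.544s + 17.28 = 0, so ω_n = 4.157 rad/s and ζ = 3.544/(2·4.157) = 0.4263.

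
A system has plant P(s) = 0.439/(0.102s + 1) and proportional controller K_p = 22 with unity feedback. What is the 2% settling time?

Closed loop: T(s) = K_p·P/(1+K_p·P) = 9.658/(0.102s + 1 + 9.658), with pole at s = −(1 + 9.658)/0.102 = −104.5.
τ = 1/104.5 = 0.00957 s, so 2% settling time ≈ 4τ = 0.0383 s.

T_s ≈ 0.0383 s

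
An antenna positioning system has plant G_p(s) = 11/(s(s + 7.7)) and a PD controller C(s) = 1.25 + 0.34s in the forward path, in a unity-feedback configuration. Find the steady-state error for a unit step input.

The open loop C(s)G_p(s) has a pole at the origin (type 1), so the static position error constant is infinite and e_ss = 1/(1+∞) = 0.

0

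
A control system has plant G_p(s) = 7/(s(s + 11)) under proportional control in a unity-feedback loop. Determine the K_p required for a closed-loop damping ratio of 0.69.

K_p = 9.08

Closed-loop characteristic equation: s² + 11s + K_p·7 = 0.
So ω_n = √(7K_p) and 2ζω_n = 11, giving ζ = 11/(2√(7K_p)).
Setting ζ = 0.69: √(7K_p) = 11/(2·0.69) = 7.971, so K_p = 63.54/7 = 9.08.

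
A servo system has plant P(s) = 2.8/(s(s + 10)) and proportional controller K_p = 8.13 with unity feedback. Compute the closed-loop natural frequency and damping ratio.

The closed-loop denominator is s(s+10) + 8.13·2.8 = s² + 10s + 22.76.
Matching s² + 2ζω_n s + ω_n²: ω_n = √22.76 = 4.771 rad/s and 2ζω_n = 10, so ζ = 10/(2·4.771) = 1.05.

ω_n = 4.77 rad/s, ζ = 1.05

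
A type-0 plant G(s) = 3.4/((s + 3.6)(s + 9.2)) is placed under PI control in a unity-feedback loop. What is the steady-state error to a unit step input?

The PI controller's integrator makes the forward path type 1, so e_ss to a step is zero.

0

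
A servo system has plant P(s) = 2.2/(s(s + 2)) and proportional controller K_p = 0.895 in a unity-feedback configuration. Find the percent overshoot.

The closed-loop denominator s² + 2s + 1.969 gives ω_n = √1.969 = 1.403 and ζ = 2/(2ω_n) = 0.7127.
%OS = 100·exp(−πζ/√(1−ζ²)) = 100·exp(−π·0.7127/√0.4921) = 4.11%.

4.11%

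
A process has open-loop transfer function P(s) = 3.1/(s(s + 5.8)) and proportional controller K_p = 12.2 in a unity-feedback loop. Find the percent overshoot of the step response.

18.6%

The closed-loop denominator s² + 5.8s + 37.82 gives ω_n = √37.82 = 6.15 and ζ = 5.8/(2ω_n) = 0.4716.
%OS = 100·exp(−πζ/√(1−ζ²)) = 100·exp(−π·0.4716/√0.7776) = 18.6%.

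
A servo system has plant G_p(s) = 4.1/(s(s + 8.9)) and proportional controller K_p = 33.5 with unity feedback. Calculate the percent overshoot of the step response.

27.5%

From 1 + K_pG_p(s) = 0: s² + 8.9s + 137.3 = 0 ⇒ ω_n = 11.72, ζ = 0.3797.
%OS = 100·exp(−πζ/√(1−ζ²)) = 100·exp(−π·0.3797/√0.8558) = 27.5%.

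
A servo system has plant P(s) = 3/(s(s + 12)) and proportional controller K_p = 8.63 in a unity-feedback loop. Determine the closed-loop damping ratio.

The closed-loop denominator is s(s+12) + 8.63·3 = s² + 12s + 25.89.
So ω_n² = 25.89 ⇒ ω_n = 5.088 rad/s, and ζ = 12/(2ω_n) = 1.18.

ζ = 1.18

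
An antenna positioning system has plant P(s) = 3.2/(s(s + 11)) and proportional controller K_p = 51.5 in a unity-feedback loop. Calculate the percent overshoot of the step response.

Closed-loop characteristic equation: s² + 11s + 164.8 = 0, so ω_n = 12.84 rad/s and ζ = 11/(2·12.84) = 0.4284.
%OS = 100·exp(−πζ/√(1−ζ²)) = 100·exp(−π·0.4284/√0.8164) = 22.5%.

22.5%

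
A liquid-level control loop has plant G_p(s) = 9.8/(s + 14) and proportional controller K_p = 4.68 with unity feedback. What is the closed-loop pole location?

s = -59.86

Closed-loop transfer function: T(s) = K_p·G_p(s)/(1 + K_p·G_p(s)) = 45.86/(s + 14 + 45.86) = 45.86/(s + 59.86).
The closed-loop pole is at s = −59.86.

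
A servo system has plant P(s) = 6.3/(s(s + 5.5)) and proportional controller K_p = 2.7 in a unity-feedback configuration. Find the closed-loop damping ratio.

With unity feedback the closed-loop characteristic equation is s² + 5.5s + 2.7·6.3 = s² + 5.5s + 17.01 = 0.
So ω_n² = 17.01 ⇒ ω_n = 4.124 rad/s, and ζ = 5.5/(2ω_n) = 0.667.

ζ = 0.667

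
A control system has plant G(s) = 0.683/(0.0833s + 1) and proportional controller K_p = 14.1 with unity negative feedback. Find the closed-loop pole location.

s = -127.6

Closed loop: T(s) = K_p·G/(1+K_p·G) = 9.63/(0.0833s + 1 + 9.63), with pole at s = −(1 + 9.63)/0.0833 = −127.6.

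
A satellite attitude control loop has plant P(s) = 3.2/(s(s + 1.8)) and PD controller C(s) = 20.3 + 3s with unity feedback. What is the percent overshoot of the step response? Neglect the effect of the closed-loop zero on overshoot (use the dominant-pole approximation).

4.32%

Forward path: (20.3 + 3s)·3.2/(s(s+1.8)). The closed-loop characteristic equation is s² + (1.8 + 3.2·3)s + 3.2·20.3 = 0.
That is s² + 11.4s + 64.96 = 0, so ω_n = 8.06 rad/s and ζ = 11.4/(2·8.06) = 0.7072.
%OS = 100·exp(−πζ/√(1−ζ²)) = 4.32%.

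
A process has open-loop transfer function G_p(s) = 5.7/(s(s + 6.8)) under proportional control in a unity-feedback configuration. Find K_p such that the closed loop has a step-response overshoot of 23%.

From %OS = 100·exp(−πζ/√(1−ζ²)) = 23%, ζ = −ln(0.23)/√(π²+ln²(0.23)) = 0.4237.
Characteristic equation s² + 6.8s + 5.7K_p = 0 gives ζ = 6.8/(2√(5.7K_p)).
Setting ζ = 0.4237: √(5.7K_p) = 6.8/(2·0.4237) = 8.024, so K_p = 64.38/5.7 = 11.3.

K_p = 11.3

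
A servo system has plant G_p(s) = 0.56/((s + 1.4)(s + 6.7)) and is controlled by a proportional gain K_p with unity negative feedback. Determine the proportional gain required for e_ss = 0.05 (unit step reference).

For a type-0 loop with proportional control, e_ss = 1/(1 + K_p·G_p(0)).
G_p(0) = 0.0597. Require 1/(1 + K_p·0.0597) = 0.05, so 1 + 0.0597·K_p = 20.
K_p = (20 − 1)/0.0597 = 318.

K_p = 318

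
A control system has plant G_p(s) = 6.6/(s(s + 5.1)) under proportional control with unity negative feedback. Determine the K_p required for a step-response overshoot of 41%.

K_p = 13.2

From %OS = 100·exp(−πζ/√(1−ζ²)) = 41%, ζ = −ln(0.41)/√(π²+ln²(0.41)) = 0.273.
Characteristic equation s² + 5.1s + 6.6K_p = 0 gives ζ = 5.1/(2√(6.6K_p)).
Setting ζ = 0.273: √(6.6K_p) = 5.1/(2·0.273) = 9.34, so K_p = 87.23/6.6 = 13.2.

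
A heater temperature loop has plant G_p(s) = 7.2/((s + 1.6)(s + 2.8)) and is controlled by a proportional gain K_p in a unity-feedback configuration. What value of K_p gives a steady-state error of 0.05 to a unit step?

Steady-state error for a unit step on this type-0 loop is 1/(1 + K_p·G_p(0)).
G_p(0) = 1.607. Require 1/(1 + K_p·1.607) = 0.05, so 1 + 1.607·K_p = 20.
K_p = (20 − 1)/1.607 = 11.8.

K_p = 11.8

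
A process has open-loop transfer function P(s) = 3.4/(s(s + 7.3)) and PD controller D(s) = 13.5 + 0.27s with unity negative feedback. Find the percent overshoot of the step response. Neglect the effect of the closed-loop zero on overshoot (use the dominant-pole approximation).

Forward path: (13.5 + 0.27s)·3.4/(s(s+7.3)). The closed-loop characteristic equation is s² + (7.3 + 3.4·0.27)s + 3.4·13.5 = 0.
That is s² + 8.218s + 45.9 = 0, so ω_n = 6.775 rad/s and ζ = 8.218/(2·6.775) = 0.6065.
%OS = 100·exp(−πζ/√(1−ζ²)) = 9.1%.

9.1%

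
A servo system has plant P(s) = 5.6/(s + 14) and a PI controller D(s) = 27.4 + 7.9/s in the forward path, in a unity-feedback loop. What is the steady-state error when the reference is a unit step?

The open loop D(s)P(s) has a pole at the origin (type 1), so the static position error constant is infinite and e_ss = 1/(1+∞) = 0.

0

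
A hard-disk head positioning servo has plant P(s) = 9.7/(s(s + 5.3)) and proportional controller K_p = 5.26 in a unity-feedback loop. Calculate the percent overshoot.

The closed-loop denominator s² + 5.3s + 51.02 gives ω_n = √51.02 = 7.143 and ζ = 5.3/(2ω_n) = 0.371.
%OS = 100·exp(−πζ/√(1−ζ²)) = 100·exp(−π·0.371/√0.8624) = 28.5%.

28.5%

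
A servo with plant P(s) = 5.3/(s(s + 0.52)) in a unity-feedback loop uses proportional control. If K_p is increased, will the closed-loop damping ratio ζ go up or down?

ζ = 0.52/(2√(5.3K_p)); increasing K_p raises the denominator, so ζ falls.

decrease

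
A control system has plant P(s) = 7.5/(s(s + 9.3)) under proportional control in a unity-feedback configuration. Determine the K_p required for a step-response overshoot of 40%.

From %OS = 100·exp(−πζ/√(1−ζ²)) = 40%, ζ = −ln(0.4)/√(π²+ln²(0.4)) = 0.28.
Characteristic equation s² + 9.3s + 7.5K_p = 0 gives ζ = 9.3/(2√(7.5K_p)).
Setting ζ = 0.28: √(7.5K_p) = 9.3/(2·0.28) = 16.61, so K_p = 275.8/7.5 = 36.8.

K_p = 36.8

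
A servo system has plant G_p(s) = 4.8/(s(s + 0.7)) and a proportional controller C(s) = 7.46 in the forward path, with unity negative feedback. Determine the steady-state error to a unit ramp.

0.0195

The loop has one pole at the origin (type 1). Velocity error constant K_v = lim_{s→0} s·C(s)G_p(s) = 7.46·4.8/0.7 = 51.15.
Steady-state error to a unit ramp: e_ss = 1/K_v = 0.0195.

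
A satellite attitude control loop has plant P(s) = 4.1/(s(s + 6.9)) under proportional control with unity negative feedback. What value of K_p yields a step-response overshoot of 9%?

From %OS = 100·exp(−πζ/√(1−ζ²)) = 9%, ζ = −ln(0.09)/√(π²+ln²(0.09)) = 0.6083.
Characteristic equation s² + 6.9s + 4.1K_p = 0 gives ζ = 6.9/(2√(4.1K_p)).
Setting ζ = 0.6083: √(4.1K_p) = 6.9/(2·0.6083) = 5.671, so K_p = 32.16/4.1 = 7.84.

K_p = 7.84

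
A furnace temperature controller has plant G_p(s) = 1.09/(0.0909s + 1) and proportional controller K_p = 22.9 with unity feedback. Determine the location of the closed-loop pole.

Closed loop: T(s) = K_p·G_p/(1+K_p·G_p) = 24.96/(0.0909s + 1 + 24.96), with pole at s = −(1 + 24.96)/0.0909 = −285.6.

s = -285.6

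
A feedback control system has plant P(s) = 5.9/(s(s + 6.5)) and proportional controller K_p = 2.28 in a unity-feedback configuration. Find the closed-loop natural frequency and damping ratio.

ω_n = 3.67 rad/s, ζ = 0.886

The closed-loop denominator is s(s+6.5) + 2.28·5.9 = s² + 6.5s + 13.45.
Matching s² + 2ζω_n s + ω_n²: ω_n = √13.45 = 3.668 rad/s and 2ζω_n = 6.5, so ζ = 6.5/(2·3.668) = 0.886.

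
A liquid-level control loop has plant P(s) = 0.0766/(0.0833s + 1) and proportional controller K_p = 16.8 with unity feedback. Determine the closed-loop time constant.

τ = 0.0364 s

Closed loop: T(s) = K_p·P/(1+K_p·P) = 1.287/(0.0833s + 1 + 1.287), with pole at s = −(1 + 1.287)/0.0833 = −27.45.
Closed-loop time constant τ = 1/27.45 = 0.0364 s.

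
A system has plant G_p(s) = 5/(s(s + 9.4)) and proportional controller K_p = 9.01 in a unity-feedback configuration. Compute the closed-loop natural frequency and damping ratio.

1 + K_p·G_p(s) = 0 gives s² + 9.4s + 45.05 = 0.
So ω_n² = 45.05 ⇒ ω_n = 6.712 rad/s, and ζ = 9.4/(2ω_n) = 0.7.

ω_n = 6.71 rad/s, ζ = 0.7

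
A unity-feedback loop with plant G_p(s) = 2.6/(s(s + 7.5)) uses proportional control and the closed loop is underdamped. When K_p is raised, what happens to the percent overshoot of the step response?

Characteristic equation s² + 7.5s + K_p·2.6 = 0: raising K_p raises ω_n while 2ζω_n = 7.5 is fixed, so ζ falls and overshoot grows.

increase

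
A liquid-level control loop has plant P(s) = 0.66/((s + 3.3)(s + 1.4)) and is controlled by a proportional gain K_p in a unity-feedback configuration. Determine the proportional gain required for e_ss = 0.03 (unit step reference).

K_p = 226

Steady-state error for a unit step on this type-0 loop is 1/(1 + K_p·P(0)).
P(0) = 0.1429. Require 1/(1 + K_p·0.1429) = 0.03, so 1 + 0.1429·K_p = 33.33.
K_p = (33.33 − 1)/0.1429 = 226.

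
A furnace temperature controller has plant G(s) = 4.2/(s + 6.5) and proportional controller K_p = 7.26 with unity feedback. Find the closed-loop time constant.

Closed-loop transfer function: T(s) = K_p·G(s)/(1 + K_p·G(s)) = 30.49/(s + 6.5 + 30.49) = 30.49/(s + 36.99).
Time constant τ = 1/36.99 = 0.027 s.

τ = 0.027 s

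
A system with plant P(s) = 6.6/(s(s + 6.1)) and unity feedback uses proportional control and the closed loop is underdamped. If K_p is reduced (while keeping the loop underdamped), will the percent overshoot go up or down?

decrease

ζ = 6.1/(2√(6.6K_p)) rises as K_p falls; higher damping means less overshoot.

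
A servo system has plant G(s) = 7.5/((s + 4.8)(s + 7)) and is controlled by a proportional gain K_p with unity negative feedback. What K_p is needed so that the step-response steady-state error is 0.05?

K_p = 85.1

The loop is type 0, so e_ss(step) = 1/(1 + K_pos) with K_pos = K_p·G(0).
G(0) = 0.2232. Require 1/(1 + K_p·0.2232) = 0.05, so 1 + 0.2232·K_p = 20.
K_p = (20 − 1)/0.2232 = 85.1.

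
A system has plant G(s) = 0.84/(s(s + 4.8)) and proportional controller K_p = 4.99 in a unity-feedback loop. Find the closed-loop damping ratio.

ζ = 1.17

The closed-loop denominator is s(s+4.8) + 4.99·0.84 = s² + 4.8s + 4.192.
Matching s² + 2ζω_n s + ω_n²: ω_n = √4.192 = 2.047 rad/s and 2ζω_n = 4.8, so ζ = 4.8/(2·2.047) = 1.17.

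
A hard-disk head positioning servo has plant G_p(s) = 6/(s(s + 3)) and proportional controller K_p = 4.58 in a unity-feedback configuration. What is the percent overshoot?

From 1 + K_pG_p(s) = 0: s² + 3s + 27.48 = 0 ⇒ ω_n = 5.242, ζ = 0.2861.
%OS = 100·exp(−πζ/√(1−ζ²)) = 100·exp(−π·0.2861/√0.9181) = 39.1%.

39.1%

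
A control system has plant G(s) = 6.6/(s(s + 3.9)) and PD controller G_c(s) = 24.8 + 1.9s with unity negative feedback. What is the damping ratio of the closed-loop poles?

ζ = 0.643

Forward path: (24.8 + 1.9s)·6.6/(s(s+3.9)). The closed-loop characteristic equation is s² + (3.9 + 6.6·1.9)s + 6.6·24.8 = 0.
That is s² + 16.44s + 163.7 = 0, so ω_n = 12.79 rad/s and ζ = 16.44/(2·12.79) = 0.6425.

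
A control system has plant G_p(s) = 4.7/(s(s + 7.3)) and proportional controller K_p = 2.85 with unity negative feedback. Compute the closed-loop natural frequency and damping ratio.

ω_n = 3.66 rad/s, ζ = 0.997

The closed-loop denominator is s(s+7.3) + 2.85·4.7 = s² + 7.3s + 13.4.
So ω_n² = 13.4 ⇒ ω_n = 3.66 rad/s, and ζ = 7.3/(2ω_n) = 0.997.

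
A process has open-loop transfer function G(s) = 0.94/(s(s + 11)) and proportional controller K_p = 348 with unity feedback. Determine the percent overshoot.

The closed-loop denominator s² + 11s + 327.1 gives ω_n = √327.1 = 18.09 and ζ = 11/(2ω_n) = 0.3041.
%OS = 100·exp(−πζ/√(1−ζ²)) = 100·exp(−π·0.3041/√0.9075) = 36.7%.

36.7%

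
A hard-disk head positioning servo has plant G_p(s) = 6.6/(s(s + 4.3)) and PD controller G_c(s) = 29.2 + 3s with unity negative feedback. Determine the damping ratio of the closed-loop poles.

Forward path: (29.2 + 3s)·6.6/(s(s+4.3)). The closed-loop characteristic equation is s² + (4.3 + 6.6·3)s + 6.6·29.2 = 0.
That is s² + 24.1s + 192.7 = 0, so ω_n = 13.88 rad/s and ζ = 24.1/(2·13.88) = 0.868.

ζ = 0.868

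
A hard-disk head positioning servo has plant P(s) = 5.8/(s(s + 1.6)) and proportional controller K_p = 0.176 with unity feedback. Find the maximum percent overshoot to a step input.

1.7%

From 1 + K_pP(s) = 0: s² + 1.6s + 1.021 = 0 ⇒ ω_n = 1.01, ζ = 0.7918.
%OS = 100·exp(−πζ/√(1−ζ²)) = 100·exp(−π·0.7918/√0.373) = 1.7%.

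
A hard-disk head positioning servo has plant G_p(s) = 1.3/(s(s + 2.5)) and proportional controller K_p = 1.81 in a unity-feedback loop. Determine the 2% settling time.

The closed-loop denominator s² + 2.5s + 2.353 gives ω_n = √2.353 = 1.534 and ζ = 2.5/(2ω_n) = 0.8149.
2% settling time T_s ≈ 4/(ζω_n) = 4/1.25 = 3.2 s.

T_s ≈ 3.2 s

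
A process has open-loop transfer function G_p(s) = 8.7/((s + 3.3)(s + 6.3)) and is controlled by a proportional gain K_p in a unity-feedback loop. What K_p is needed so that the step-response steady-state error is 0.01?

K_p = 237

The loop is type 0, so e_ss(step) = 1/(1 + K_pos) with K_pos = K_p·G_p(0).
G_p(0) = 0.4185. Require 1/(1 + K_p·0.4185) = 0.01, so 1 + 0.4185·K_p = 100.
K_p = (100 − 1)/0.4185 = 237.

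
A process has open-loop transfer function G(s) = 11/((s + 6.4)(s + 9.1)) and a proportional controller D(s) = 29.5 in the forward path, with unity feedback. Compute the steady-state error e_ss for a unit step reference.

0.152

The loop is type 0. Static position error constant K_pos = D(0)·G(0) = 29.5·0.1889 = 5.572.
Steady-state error to a unit step: e_ss = 1/(1+K_pos) = 1/6.572 = 0.152.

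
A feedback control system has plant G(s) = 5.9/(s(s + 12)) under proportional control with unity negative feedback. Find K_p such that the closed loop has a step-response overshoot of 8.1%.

K_p = 15.6

From %OS = 100·exp(−πζ/√(1−ζ²)) = 8.1%, ζ = −ln(0.081)/√(π²+ln²(0.081)) = 0.6247.
Characteristic equation s² + 12s + 5.9K_p = 0 gives ζ = 12/(2√(5.9K_p)).
Setting ζ = 0.6247: √(5.9K_p) = 12/(2·0.6247) = 9.605, so K_p = 92.25/5.9 = 15.6.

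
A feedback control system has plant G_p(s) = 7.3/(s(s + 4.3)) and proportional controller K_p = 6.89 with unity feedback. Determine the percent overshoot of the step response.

36.8%

From 1 + K_pG_p(s) = 0: s² + 4.3s + 50.3 = 0 ⇒ ω_n = 7.092, ζ = 0.3032.
%OS = 100·exp(−πζ/√(1−ζ²)) = 100·exp(−π·0.3032/√0.9081) = 36.8%.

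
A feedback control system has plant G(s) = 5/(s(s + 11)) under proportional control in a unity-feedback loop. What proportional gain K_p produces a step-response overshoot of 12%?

From %OS = 100·exp(−πζ/√(1−ζ²)) = 12%, ζ = −ln(0.12)/√(π²+ln²(0.12)) = 0.5594.
Characteristic equation s² + 11s + 5K_p = 0 gives ζ = 11/(2√(5K_p)).
Setting ζ = 0.5594: √(5K_p) = 11/(2·0.5594) = 9.832, so K_p = 96.66/5 = 19.3.

K_p = 19.3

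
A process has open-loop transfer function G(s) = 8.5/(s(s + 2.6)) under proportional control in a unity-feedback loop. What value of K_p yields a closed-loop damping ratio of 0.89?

Closed-loop characteristic equation: s² + 2.6s + K_p·8.5 = 0.
So ω_n = √(8.5K_p) and 2ζω_n = 2.6, giving ζ = 2.6/(2√(8.5K_p)).
Setting ζ = 0.89: √(8.5K_p) = 2.6/(2·0.89) = 1.461, so K_p = 2.134/8.5 = 0.251.

K_p = 0.251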